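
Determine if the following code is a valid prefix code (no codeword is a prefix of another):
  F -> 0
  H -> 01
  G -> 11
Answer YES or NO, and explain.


Checking each pair (does one codeword prefix another?):
  F='0' vs H='01': prefix -- VIOLATION

NO -- this is NOT a valid prefix code. F (0) is a prefix of H (01).


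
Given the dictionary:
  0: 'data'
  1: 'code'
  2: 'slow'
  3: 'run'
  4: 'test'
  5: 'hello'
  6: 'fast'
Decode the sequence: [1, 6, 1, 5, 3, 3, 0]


Look up each index in the dictionary:
  1 -> 'code'
  6 -> 'fast'
  1 -> 'code'
  5 -> 'hello'
  3 -> 'run'
  3 -> 'run'
  0 -> 'data'

Decoded: "code fast code hello run run data"


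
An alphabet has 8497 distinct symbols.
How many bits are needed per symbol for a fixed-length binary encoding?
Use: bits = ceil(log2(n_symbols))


log2(8497) = 13.0527
Bracket: 2^13 = 8192 < 8497 <= 2^14 = 16384
So ceil(log2(8497)) = 14

bits = ceil(log2(8497)) = ceil(13.0527) = 14 bits


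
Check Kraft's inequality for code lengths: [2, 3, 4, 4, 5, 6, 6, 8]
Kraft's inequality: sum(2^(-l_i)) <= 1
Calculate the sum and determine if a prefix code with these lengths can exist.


Sum = 2^(-2) + 2^(-3) + 2^(-4) + 2^(-4) + 2^(-5) + 2^(-6) + 2^(-6) + 2^(-8)
    = 0.25 + 0.125 + 0.0625 + 0.0625 + 0.03125 + 0.015625 + 0.015625 + 0.00390625
    = 145/256 = 0.56640625
Since 0.56640625 <= 1, Kraft's inequality IS satisfied.
A prefix code with these lengths CAN exist.

Kraft sum = 0.56640625. Satisfied.


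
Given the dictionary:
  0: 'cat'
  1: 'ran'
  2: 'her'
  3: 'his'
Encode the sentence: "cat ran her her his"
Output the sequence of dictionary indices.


Look up each word in the dictionary:
  'cat' -> 0
  'ran' -> 1
  'her' -> 2
  'her' -> 2
  'his' -> 3

Encoded: [0, 1, 2, 2, 3]


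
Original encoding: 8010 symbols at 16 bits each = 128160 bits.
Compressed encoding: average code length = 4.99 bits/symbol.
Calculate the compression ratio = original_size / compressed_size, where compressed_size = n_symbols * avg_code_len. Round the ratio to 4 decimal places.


original_size = n_symbols * orig_bits = 8010 * 16 = 128160 bits
compressed_size = n_symbols * avg_code_len = 8010 * 4.99 = 39969.9 bits
ratio = original_size / compressed_size = 128160 / 39969.9 = 3.2064

Compression ratio = 3.2064


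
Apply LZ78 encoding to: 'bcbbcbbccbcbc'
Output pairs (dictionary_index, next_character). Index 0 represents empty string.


LZ78 encoding steps:
Dictionary: {0: ''}
Step 1: w='' (idx 0), next='b' -> output (0, 'b'), add 'b' as idx 1
Step 2: w='' (idx 0), next='c' -> output (0, 'c'), add 'c' as idx 2
Step 3: w='b' (idx 1), next='b' -> output (1, 'b'), add 'bb' as idx 3
Step 4: w='c' (idx 2), next='b' -> output (2, 'b'), add 'cb' as idx 4
Step 5: w='b' (idx 1), next='c' -> output (1, 'c'), add 'bc' as idx 5
Step 6: w='cb' (idx 4), next='c' -> output (4, 'c'), add 'cbc' as idx 6
Step 7: w='bc' (idx 5), end of input -> output (5, '')


Encoded: [(0, 'b'), (0, 'c'), (1, 'b'), (2, 'b'), (1, 'c'), (4, 'c'), (5, '')]


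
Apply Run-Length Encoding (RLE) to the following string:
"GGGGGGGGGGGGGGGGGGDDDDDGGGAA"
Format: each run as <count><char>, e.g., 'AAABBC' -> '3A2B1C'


Scanning runs left to right:
  i=0: run of 'G' x 18 -> '18G'
  i=18: run of 'D' x 5 -> '5D'
  i=23: run of 'G' x 3 -> '3G'
  i=26: run of 'A' x 2 -> '2A'

RLE = 18G5D3G2A


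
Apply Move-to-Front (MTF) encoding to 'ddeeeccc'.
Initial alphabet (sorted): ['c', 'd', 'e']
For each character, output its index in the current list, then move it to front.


MTF encoding:
'd': index 1 in ['c', 'd', 'e'] -> ['d', 'c', 'e']
'd': index 0 in ['d', 'c', 'e'] -> ['d', 'c', 'e']
'e': index 2 in ['d', 'c', 'e'] -> ['e', 'd', 'c']
'e': index 0 in ['e', 'd', 'c'] -> ['e', 'd', 'c']
'e': index 0 in ['e', 'd', 'c'] -> ['e', 'd', 'c']
'c': index 2 in ['e', 'd', 'c'] -> ['c', 'e', 'd']
'c': index 0 in ['c', 'e', 'd'] -> ['c', 'e', 'd']
'c': index 0 in ['c', 'e', 'd'] -> ['c', 'e', 'd']


Output: [1, 0, 2, 0, 0, 2, 0, 0]


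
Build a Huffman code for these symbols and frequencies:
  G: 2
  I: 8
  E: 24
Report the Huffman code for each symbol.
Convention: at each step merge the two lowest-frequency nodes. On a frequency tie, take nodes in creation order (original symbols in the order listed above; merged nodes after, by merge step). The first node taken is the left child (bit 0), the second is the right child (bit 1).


Huffman tree construction:
Step 1: Merge G(2) + I(8) = 10
Step 2: Merge (G+I)(10) + E(24) = 34
Read each symbol's code off the tree from the root (left child = 0, right child = 1).

Codes:
  G: 00 (length 2)
  I: 01 (length 2)
  E: 1 (length 1)
Average code length: 44/34 = 1.2941 bits/symbol


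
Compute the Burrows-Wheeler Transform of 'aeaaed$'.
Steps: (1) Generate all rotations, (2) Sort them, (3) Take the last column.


Rotations (sorted):
  0: $aeaaed -> last char: d
  1: aaed$ae -> last char: e
  2: aeaaed$ -> last char: $
  3: aed$aea -> last char: a
  4: d$aeaae -> last char: e
  5: eaaed$a -> last char: a
  6: ed$aeaa -> last char: a


BWT = de$aeaa


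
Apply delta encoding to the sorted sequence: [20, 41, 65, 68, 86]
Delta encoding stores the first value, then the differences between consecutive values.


First value: 20
Deltas:
  41 - 20 = 21
  65 - 41 = 24
  68 - 65 = 3
  86 - 68 = 18


Delta encoded: [20, 21, 24, 3, 18]


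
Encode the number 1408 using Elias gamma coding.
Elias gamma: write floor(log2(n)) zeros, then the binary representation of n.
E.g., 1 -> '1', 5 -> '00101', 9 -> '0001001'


num_bits = floor(log2(1408)) + 1 = 11
leading_zeros = num_bits - 1 = 10
binary(1408) = 10110000000

Elias gamma(1408) = '0000000000' + '10110000000' = 000000000010110000000 (21 bits)


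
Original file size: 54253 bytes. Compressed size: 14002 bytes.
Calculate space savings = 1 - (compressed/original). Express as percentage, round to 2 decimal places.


ratio = compressed/original = 14002/54253 = 0.258087
savings = 1 - ratio = 1 - 0.258087 = 0.741913
as a percentage: 0.741913 * 100 = 74.19%

Space savings = 1 - 14002/54253 = 74.19%


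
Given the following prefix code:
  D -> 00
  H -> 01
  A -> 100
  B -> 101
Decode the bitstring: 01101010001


Decoding step by step:
Bits 01 -> H
Bits 101 -> B
Bits 01 -> H
Bits 00 -> D
Bits 01 -> H


Decoded message: HBHDH


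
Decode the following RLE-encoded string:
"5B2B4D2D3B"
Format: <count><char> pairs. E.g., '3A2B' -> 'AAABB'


Expanding each <count><char> pair:
  5B -> 'BBBBB'
  2B -> 'BB'
  4D -> 'DDDD'
  2D -> 'DD'
  3B -> 'BBB'

Decoded = BBBBBBBDDDDDDBBB


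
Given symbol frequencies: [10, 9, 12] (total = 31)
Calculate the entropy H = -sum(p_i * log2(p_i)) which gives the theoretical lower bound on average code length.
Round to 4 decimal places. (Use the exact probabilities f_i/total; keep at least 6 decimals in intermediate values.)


Per-symbol terms -p_i * log2(p_i) with p_i = f_i/31:
  p = 10/31 = 0.322581: log2(p) = -1.632268, -p*log2(p) = 0.526538
  p = 9/31 = 0.290323: log2(p) = -1.784271, -p*log2(p) = 0.518014
  p = 12/31 = 0.387097: log2(p) = -1.369234, -p*log2(p) = 0.530026
H = 0.526538 + 0.518014 + 0.530026 = 1.574578

H = 1.5746 bits/symbol


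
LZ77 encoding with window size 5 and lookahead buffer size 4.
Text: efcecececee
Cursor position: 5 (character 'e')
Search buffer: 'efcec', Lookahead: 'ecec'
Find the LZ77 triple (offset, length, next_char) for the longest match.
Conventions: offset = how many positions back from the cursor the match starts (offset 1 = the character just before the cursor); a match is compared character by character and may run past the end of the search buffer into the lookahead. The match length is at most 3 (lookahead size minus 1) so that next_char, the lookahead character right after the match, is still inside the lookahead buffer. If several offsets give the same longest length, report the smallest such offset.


Try each offset into the search buffer:
  offset=1 (pos 4, char 'c'): match length 0
  offset=2 (pos 3, char 'e'): match length 3
  offset=3 (pos 2, char 'c'): match length 0
  offset=4 (pos 1, char 'f'): match length 0
  offset=5 (pos 0, char 'e'): match length 1
Longest match has length 3 at offset 2.
next_char = character at position 5 + 3 = 8 -> 'c'

Best match: offset=2, length=3 (matching 'ece' starting at position 3)
LZ77 triple: (2, 3, 'c')


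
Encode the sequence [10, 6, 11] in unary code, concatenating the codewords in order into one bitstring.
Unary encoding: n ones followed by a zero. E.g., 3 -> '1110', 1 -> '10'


Encode each number as n ones followed by a terminating 0:
  10 -> 11111111110 (11 bits)
  6 -> 1111110 (7 bits)
  11 -> 111111111110 (12 bits)
Total length = 11 + 7 + 12 = 30 bits.

Unary([10, 6, 11]) = 111111111101111110111111111110 (30 bits)


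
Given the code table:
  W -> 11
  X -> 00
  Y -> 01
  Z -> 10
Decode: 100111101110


Decoding:
10 -> Z
01 -> Y
11 -> W
10 -> Z
11 -> W
10 -> Z


Result: ZYWZWZ


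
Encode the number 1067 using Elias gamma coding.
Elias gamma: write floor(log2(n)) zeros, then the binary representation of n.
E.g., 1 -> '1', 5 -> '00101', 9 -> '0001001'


num_bits = floor(log2(1067)) + 1 = 11
leading_zeros = num_bits - 1 = 10
binary(1067) = 10000101011

Elias gamma(1067) = '0000000000' + '10000101011' = 000000000010000101011 (21 bits)


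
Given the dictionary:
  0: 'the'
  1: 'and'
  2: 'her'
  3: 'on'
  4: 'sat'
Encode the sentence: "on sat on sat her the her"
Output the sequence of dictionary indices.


Look up each word in the dictionary:
  'on' -> 3
  'sat' -> 4
  'on' -> 3
  'sat' -> 4
  'her' -> 2
  'the' -> 0
  'her' -> 2

Encoded: [3, 4, 3, 4, 2, 0, 2]


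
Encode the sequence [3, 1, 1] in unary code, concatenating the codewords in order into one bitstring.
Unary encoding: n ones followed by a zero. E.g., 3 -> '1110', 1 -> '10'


Encode each number as n ones followed by a terminating 0:
  3 -> 1110 (4 bits)
  1 -> 10 (2 bits)
  1 -> 10 (2 bits)
Total length = 4 + 2 + 2 = 8 bits.

Unary([3, 1, 1]) = 11101010 (8 bits)


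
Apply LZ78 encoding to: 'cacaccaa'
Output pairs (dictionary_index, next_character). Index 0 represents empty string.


LZ78 encoding steps:
Dictionary: {0: ''}
Step 1: w='' (idx 0), next='c' -> output (0, 'c'), add 'c' as idx 1
Step 2: w='' (idx 0), next='a' -> output (0, 'a'), add 'a' as idx 2
Step 3: w='c' (idx 1), next='a' -> output (1, 'a'), add 'ca' as idx 3
Step 4: w='c' (idx 1), next='c' -> output (1, 'c'), add 'cc' as idx 4
Step 5: w='a' (idx 2), next='a' -> output (2, 'a'), add 'aa' as idx 5


Encoded: [(0, 'c'), (0, 'a'), (1, 'a'), (1, 'c'), (2, 'a')]


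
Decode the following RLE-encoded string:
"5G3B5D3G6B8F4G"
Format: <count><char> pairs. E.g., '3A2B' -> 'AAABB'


Expanding each <count><char> pair:
  5G -> 'GGGGG'
  3B -> 'BBB'
  5D -> 'DDDDD'
  3G -> 'GGG'
  6B -> 'BBBBBB'
  8F -> 'FFFFFFFF'
  4G -> 'GGGG'

Decoded = GGGGGBBBDDDDDGGGBBBBBBFFFFFFFFGGGG


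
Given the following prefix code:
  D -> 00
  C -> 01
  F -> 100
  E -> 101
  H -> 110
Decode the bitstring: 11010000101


Decoding step by step:
Bits 110 -> H
Bits 100 -> F
Bits 00 -> D
Bits 101 -> E


Decoded message: HFDE


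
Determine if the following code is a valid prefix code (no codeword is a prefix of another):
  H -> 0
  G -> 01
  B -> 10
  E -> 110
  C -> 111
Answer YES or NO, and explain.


Checking each pair (does one codeword prefix another?):
  H='0' vs G='01': prefix -- VIOLATION

NO -- this is NOT a valid prefix code. H (0) is a prefix of G (01).


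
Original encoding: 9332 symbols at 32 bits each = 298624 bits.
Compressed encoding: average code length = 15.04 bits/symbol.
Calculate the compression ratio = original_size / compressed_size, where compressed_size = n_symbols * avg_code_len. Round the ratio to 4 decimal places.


original_size = n_symbols * orig_bits = 9332 * 32 = 298624 bits
compressed_size = n_symbols * avg_code_len = 9332 * 15.04 = 140353.28 bits
ratio = original_size / compressed_size = 298624 / 140353.28 = 2.1277

Compression ratio = 2.1277


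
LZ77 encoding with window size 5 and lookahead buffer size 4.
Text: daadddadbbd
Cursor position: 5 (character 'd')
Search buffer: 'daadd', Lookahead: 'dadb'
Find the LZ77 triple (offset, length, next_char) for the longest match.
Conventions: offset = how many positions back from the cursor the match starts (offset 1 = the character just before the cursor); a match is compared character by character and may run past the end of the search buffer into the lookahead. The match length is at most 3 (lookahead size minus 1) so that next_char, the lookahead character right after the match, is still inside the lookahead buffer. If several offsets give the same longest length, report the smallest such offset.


Try each offset into the search buffer:
  offset=1 (pos 4, char 'd'): match length 1
  offset=2 (pos 3, char 'd'): match length 1
  offset=3 (pos 2, char 'a'): match length 0
  offset=4 (pos 1, char 'a'): match length 0
  offset=5 (pos 0, char 'd'): match length 2
Longest match has length 2 at offset 5.
next_char = character at position 5 + 2 = 7 -> 'd'

Best match: offset=5, length=2 (matching 'da' starting at position 0)
LZ77 triple: (5, 2, 'd')


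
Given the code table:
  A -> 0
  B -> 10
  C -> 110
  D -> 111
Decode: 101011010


Decoding:
10 -> B
10 -> B
110 -> C
10 -> B


Result: BBCB


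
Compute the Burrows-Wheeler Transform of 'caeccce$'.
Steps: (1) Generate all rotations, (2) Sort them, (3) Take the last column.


Rotations (sorted):
  0: $caeccce -> last char: e
  1: aeccce$c -> last char: c
  2: caeccce$ -> last char: $
  3: ccce$cae -> last char: e
  4: cce$caec -> last char: c
  5: ce$caecc -> last char: c
  6: e$caeccc -> last char: c
  7: eccce$ca -> last char: a


BWT = ec$eccca


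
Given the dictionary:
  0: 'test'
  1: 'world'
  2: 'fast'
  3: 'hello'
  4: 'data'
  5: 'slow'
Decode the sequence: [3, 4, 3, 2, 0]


Look up each index in the dictionary:
  3 -> 'hello'
  4 -> 'data'
  3 -> 'hello'
  2 -> 'fast'
  0 -> 'test'

Decoded: "hello data hello fast test"


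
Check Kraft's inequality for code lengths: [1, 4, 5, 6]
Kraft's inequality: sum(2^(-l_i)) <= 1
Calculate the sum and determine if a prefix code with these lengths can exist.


Sum = 2^(-1) + 2^(-4) + 2^(-5) + 2^(-6)
    = 0.5 + 0.0625 + 0.03125 + 0.015625
    = 39/64 = 0.609375
Since 0.609375 <= 1, Kraft's inequality IS satisfied.
A prefix code with these lengths CAN exist.

Kraft sum = 0.609375. Satisfied.


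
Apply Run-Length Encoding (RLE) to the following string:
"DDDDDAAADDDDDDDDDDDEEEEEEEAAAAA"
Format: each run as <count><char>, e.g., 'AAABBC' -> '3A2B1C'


Scanning runs left to right:
  i=0: run of 'D' x 5 -> '5D'
  i=5: run of 'A' x 3 -> '3A'
  i=8: run of 'D' x 11 -> '11D'
  i=19: run of 'E' x 7 -> '7E'
  i=26: run of 'A' x 5 -> '5A'

RLE = 5D3A11D7E5A


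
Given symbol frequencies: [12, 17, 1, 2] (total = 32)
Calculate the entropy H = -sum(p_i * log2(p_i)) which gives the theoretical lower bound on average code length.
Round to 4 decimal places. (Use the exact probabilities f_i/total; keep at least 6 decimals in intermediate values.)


Per-symbol terms -p_i * log2(p_i) with p_i = f_i/32:
  p = 12/32 = 0.375000: log2(p) = -1.415037, -p*log2(p) = 0.530639
  p = 17/32 = 0.531250: log2(p) = -0.912537, -p*log2(p) = 0.484785
  p = 1/32 = 0.031250: log2(p) = -5.000000, -p*log2(p) = 0.156250
  p = 2/32 = 0.062500: log2(p) = -4.000000, -p*log2(p) = 0.250000
H = 0.530639 + 0.484785 + 0.156250 + 0.250000 = 1.421674

H = 1.4217 bits/symbol


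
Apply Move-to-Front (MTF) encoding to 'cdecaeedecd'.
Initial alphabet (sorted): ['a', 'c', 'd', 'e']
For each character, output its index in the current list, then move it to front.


MTF encoding:
'c': index 1 in ['a', 'c', 'd', 'e'] -> ['c', 'a', 'd', 'e']
'd': index 2 in ['c', 'a', 'd', 'e'] -> ['d', 'c', 'a', 'e']
'e': index 3 in ['d', 'c', 'a', 'e'] -> ['e', 'd', 'c', 'a']
'c': index 2 in ['e', 'd', 'c', 'a'] -> ['c', 'e', 'd', 'a']
'a': index 3 in ['c', 'e', 'd', 'a'] -> ['a', 'c', 'e', 'd']
'e': index 2 in ['a', 'c', 'e', 'd'] -> ['e', 'a', 'c', 'd']
'e': index 0 in ['e', 'a', 'c', 'd'] -> ['e', 'a', 'c', 'd']
'd': index 3 in ['e', 'a', 'c', 'd'] -> ['d', 'e', 'a', 'c']
'e': index 1 in ['d', 'e', 'a', 'c'] -> ['e', 'd', 'a', 'c']
'c': index 3 in ['e', 'd', 'a', 'c'] -> ['c', 'e', 'd', 'a']
'd': index 2 in ['c', 'e', 'd', 'a'] -> ['d', 'c', 'e', 'a']


Output: [1, 2, 3, 2, 3, 2, 0, 3, 1, 3, 2]


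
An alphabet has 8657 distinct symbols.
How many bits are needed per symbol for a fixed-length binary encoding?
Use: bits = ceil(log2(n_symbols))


log2(8657) = 13.0797
Bracket: 2^13 = 8192 < 8657 <= 2^14 = 16384
So ceil(log2(8657)) = 14

bits = ceil(log2(8657)) = ceil(13.0797) = 14 bits


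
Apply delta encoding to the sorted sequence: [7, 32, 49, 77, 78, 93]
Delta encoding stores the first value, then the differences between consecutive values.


First value: 7
Deltas:
  32 - 7 = 25
  49 - 32 = 17
  77 - 49 = 28
  78 - 77 = 1
  93 - 78 = 15


Delta encoded: [7, 25, 17, 28, 1, 15]


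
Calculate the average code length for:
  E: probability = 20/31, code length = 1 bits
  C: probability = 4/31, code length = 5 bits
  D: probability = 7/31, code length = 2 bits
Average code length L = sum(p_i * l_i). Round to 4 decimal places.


Weighted contributions p_i * l_i:
  E: (20/31) * 1 = 20/31
  C: (4/31) * 5 = 20/31
  D: (7/31) * 2 = 14/31
Sum = (20 + 20 + 14)/31 = 54/31

L = 54/31 = 1.7419 bits/symbol


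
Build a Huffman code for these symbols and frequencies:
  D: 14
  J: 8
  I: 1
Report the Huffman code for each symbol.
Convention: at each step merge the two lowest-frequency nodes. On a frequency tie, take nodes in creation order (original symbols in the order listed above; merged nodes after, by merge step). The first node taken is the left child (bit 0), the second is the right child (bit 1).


Huffman tree construction:
Step 1: Merge I(1) + J(8) = 9
Step 2: Merge (I+J)(9) + D(14) = 23
Read each symbol's code off the tree from the root (left child = 0, right child = 1).

Codes:
  D: 1 (length 1)
  J: 01 (length 2)
  I: 00 (length 2)
Average code length: 32/23 = 1.3913 bits/symbol


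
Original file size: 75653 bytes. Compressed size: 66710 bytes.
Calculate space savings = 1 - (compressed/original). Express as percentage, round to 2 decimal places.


ratio = compressed/original = 66710/75653 = 0.881789
savings = 1 - ratio = 1 - 0.881789 = 0.118211
as a percentage: 0.118211 * 100 = 11.82%

Space savings = 1 - 66710/75653 = 11.82%


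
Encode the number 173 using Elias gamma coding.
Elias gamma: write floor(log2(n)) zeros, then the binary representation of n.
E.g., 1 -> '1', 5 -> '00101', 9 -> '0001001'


num_bits = floor(log2(173)) + 1 = 8
leading_zeros = num_bits - 1 = 7
binary(173) = 10101101

Elias gamma(173) = '0000000' + '10101101' = 000000010101101 (15 bits)


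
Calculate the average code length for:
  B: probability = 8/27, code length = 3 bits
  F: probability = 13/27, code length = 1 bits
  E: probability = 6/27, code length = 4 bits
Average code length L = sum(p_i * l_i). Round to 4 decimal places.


Weighted contributions p_i * l_i:
  B: (8/27) * 3 = 24/27
  F: (13/27) * 1 = 13/27
  E: (6/27) * 4 = 24/27
Sum = (24 + 13 + 24)/27 = 61/27

L = 61/27 = 2.2593 bits/symbol


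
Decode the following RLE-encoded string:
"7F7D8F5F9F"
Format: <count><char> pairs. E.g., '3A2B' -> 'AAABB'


Expanding each <count><char> pair:
  7F -> 'FFFFFFF'
  7D -> 'DDDDDDD'
  8F -> 'FFFFFFFF'
  5F -> 'FFFFF'
  9F -> 'FFFFFFFFF'

Decoded = FFFFFFFDDDDDDDFFFFFFFFFFFFFFFFFFFFFF


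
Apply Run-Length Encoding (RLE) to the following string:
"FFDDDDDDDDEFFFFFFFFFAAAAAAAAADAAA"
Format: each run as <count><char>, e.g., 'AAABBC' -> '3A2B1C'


Scanning runs left to right:
  i=0: run of 'F' x 2 -> '2F'
  i=2: run of 'D' x 8 -> '8D'
  i=10: run of 'E' x 1 -> '1E'
  i=11: run of 'F' x 9 -> '9F'
  i=20: run of 'A' x 9 -> '9A'
  i=29: run of 'D' x 1 -> '1D'
  i=30: run of 'A' x 3 -> '3A'

RLE = 2F8D1E9F9A1D3A


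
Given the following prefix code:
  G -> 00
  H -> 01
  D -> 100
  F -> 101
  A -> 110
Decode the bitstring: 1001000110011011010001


Decoding step by step:
Bits 100 -> D
Bits 100 -> D
Bits 01 -> H
Bits 100 -> D
Bits 110 -> A
Bits 110 -> A
Bits 100 -> D
Bits 01 -> H


Decoded message: DDHDAADH


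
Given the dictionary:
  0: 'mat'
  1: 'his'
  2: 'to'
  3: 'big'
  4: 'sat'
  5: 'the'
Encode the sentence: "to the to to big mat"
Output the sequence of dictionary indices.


Look up each word in the dictionary:
  'to' -> 2
  'the' -> 5
  'to' -> 2
  'to' -> 2
  'big' -> 3
  'mat' -> 0

Encoded: [2, 5, 2, 2, 3, 0]


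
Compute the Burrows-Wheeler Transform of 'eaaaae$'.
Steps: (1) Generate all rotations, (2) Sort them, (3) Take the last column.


Rotations (sorted):
  0: $eaaaae -> last char: e
  1: aaaae$e -> last char: e
  2: aaae$ea -> last char: a
  3: aae$eaa -> last char: a
  4: ae$eaaa -> last char: a
  5: e$eaaaa -> last char: a
  6: eaaaae$ -> last char: $


BWT = eeaaaa$


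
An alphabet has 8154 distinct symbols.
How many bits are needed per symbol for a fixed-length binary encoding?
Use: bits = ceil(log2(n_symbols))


log2(8154) = 12.9933
Bracket: 2^12 = 4096 < 8154 <= 2^13 = 8192
So ceil(log2(8154)) = 13

bits = ceil(log2(8154)) = ceil(12.9933) = 13 bits


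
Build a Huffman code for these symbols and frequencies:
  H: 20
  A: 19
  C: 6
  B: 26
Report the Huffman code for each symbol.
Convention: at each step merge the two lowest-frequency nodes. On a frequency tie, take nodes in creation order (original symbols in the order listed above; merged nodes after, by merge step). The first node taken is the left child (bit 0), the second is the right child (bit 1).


Huffman tree construction:
Step 1: Merge C(6) + A(19) = 25
Step 2: Merge H(20) + (C+A)(25) = 45
Step 3: Merge B(26) + (H+(C+A))(45) = 71
Read each symbol's code off the tree from the root (left child = 0, right child = 1).

Codes:
  H: 10 (length 2)
  A: 111 (length 3)
  C: 110 (length 3)
  B: 0 (length 1)
Average code length: 141/71 = 1.9859 bits/symbol


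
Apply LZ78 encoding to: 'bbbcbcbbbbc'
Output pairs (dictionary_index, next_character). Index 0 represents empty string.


LZ78 encoding steps:
Dictionary: {0: ''}
Step 1: w='' (idx 0), next='b' -> output (0, 'b'), add 'b' as idx 1
Step 2: w='b' (idx 1), next='b' -> output (1, 'b'), add 'bb' as idx 2
Step 3: w='' (idx 0), next='c' -> output (0, 'c'), add 'c' as idx 3
Step 4: w='b' (idx 1), next='c' -> output (1, 'c'), add 'bc' as idx 4
Step 5: w='bb' (idx 2), next='b' -> output (2, 'b'), add 'bbb' as idx 5
Step 6: w='bc' (idx 4), end of input -> output (4, '')


Encoded: [(0, 'b'), (1, 'b'), (0, 'c'), (1, 'c'), (2, 'b'), (4, '')]


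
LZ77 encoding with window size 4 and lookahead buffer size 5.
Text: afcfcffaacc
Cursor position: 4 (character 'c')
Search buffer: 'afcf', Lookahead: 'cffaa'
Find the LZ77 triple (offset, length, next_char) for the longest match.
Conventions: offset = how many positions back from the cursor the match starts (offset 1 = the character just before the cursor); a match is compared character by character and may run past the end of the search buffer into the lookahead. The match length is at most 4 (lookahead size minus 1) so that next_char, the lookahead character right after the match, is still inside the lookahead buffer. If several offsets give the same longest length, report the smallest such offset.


Try each offset into the search buffer:
  offset=1 (pos 3, char 'f'): match length 0
  offset=2 (pos 2, char 'c'): match length 2
  offset=3 (pos 1, char 'f'): match length 0
  offset=4 (pos 0, char 'a'): match length 0
Longest match has length 2 at offset 2.
next_char = character at position 4 + 2 = 6 -> 'f'

Best match: offset=2, length=2 (matching 'cf' starting at position 2)
LZ77 triple: (2, 2, 'f')


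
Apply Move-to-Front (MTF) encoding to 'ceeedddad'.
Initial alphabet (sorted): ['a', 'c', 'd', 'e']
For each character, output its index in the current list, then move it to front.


MTF encoding:
'c': index 1 in ['a', 'c', 'd', 'e'] -> ['c', 'a', 'd', 'e']
'e': index 3 in ['c', 'a', 'd', 'e'] -> ['e', 'c', 'a', 'd']
'e': index 0 in ['e', 'c', 'a', 'd'] -> ['e', 'c', 'a', 'd']
'e': index 0 in ['e', 'c', 'a', 'd'] -> ['e', 'c', 'a', 'd']
'd': index 3 in ['e', 'c', 'a', 'd'] -> ['d', 'e', 'c', 'a']
'd': index 0 in ['d', 'e', 'c', 'a'] -> ['d', 'e', 'c', 'a']
'd': index 0 in ['d', 'e', 'c', 'a'] -> ['d', 'e', 'c', 'a']
'a': index 3 in ['d', 'e', 'c', 'a'] -> ['a', 'd', 'e', 'c']
'd': index 1 in ['a', 'd', 'e', 'c'] -> ['d', 'a', 'e', 'c']


Output: [1, 3, 0, 0, 3, 0, 0, 3, 1]


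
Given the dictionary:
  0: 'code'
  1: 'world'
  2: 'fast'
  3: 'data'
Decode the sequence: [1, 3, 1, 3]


Look up each index in the dictionary:
  1 -> 'world'
  3 -> 'data'
  1 -> 'world'
  3 -> 'data'

Decoded: "world data world data"


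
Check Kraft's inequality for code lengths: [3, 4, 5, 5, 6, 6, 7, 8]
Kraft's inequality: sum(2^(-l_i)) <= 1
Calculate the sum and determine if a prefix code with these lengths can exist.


Sum = 2^(-3) + 2^(-4) + 2^(-5) + 2^(-5) + 2^(-6) + 2^(-6) + 2^(-7) + 2^(-8)
    = 0.125 + 0.0625 + 0.03125 + 0.03125 + 0.015625 + 0.015625 + 0.0078125 + 0.00390625
    = 75/256 = 0.29296875
Since 0.29296875 <= 1, Kraft's inequality IS satisfied.
A prefix code with these lengths CAN exist.

Kraft sum = 0.29296875. Satisfied.


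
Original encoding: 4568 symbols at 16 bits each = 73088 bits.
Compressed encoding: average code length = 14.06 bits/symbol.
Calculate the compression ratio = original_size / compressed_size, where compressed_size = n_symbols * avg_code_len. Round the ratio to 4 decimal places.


original_size = n_symbols * orig_bits = 4568 * 16 = 73088 bits
compressed_size = n_symbols * avg_code_len = 4568 * 14.06 = 64226.08 bits
ratio = original_size / compressed_size = 73088 / 64226.08 = 1.138

Compression ratio = 1.138


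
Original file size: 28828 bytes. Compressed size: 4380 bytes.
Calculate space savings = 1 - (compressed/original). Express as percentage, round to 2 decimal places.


ratio = compressed/original = 4380/28828 = 0.151936
savings = 1 - ratio = 1 - 0.151936 = 0.848064
as a percentage: 0.848064 * 100 = 84.81%

Space savings = 1 - 4380/28828 = 84.81%


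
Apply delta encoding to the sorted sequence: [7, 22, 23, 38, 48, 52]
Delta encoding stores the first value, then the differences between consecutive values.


First value: 7
Deltas:
  22 - 7 = 15
  23 - 22 = 1
  38 - 23 = 15
  48 - 38 = 10
  52 - 48 = 4


Delta encoded: [7, 15, 1, 15, 10, 4]


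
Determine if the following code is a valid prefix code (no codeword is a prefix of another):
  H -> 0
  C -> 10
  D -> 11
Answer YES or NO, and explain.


Checking each pair (does one codeword prefix another?):
  H='0' vs C='10': no prefix
  H='0' vs D='11': no prefix
  C='10' vs H='0': no prefix
  C='10' vs D='11': no prefix
  D='11' vs H='0': no prefix
  D='11' vs C='10': no prefix
No violation found over all pairs.

YES -- this is a valid prefix code. No codeword is a prefix of any other codeword.


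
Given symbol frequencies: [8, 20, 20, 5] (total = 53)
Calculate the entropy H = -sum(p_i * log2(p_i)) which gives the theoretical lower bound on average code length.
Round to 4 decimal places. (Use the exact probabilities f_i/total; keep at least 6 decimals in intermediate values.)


Per-symbol terms -p_i * log2(p_i) with p_i = f_i/53:
  p = 8/53 = 0.150943: log2(p) = -2.727920, -p*log2(p) = 0.411762
  p = 20/53 = 0.377358: log2(p) = -1.405992, -p*log2(p) = 0.530563
  p = 20/53 = 0.377358: log2(p) = -1.405992, -p*log2(p) = 0.530563
  p = 5/53 = 0.094340: log2(p) = -3.405992, -p*log2(p) = 0.321320
H = 0.411762 + 0.530563 + 0.530563 + 0.321320 = 1.794208

H = 1.7942 bits/symbol


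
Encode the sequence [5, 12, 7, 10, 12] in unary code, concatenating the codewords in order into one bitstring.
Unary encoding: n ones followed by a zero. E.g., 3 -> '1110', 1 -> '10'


Encode each number as n ones followed by a terminating 0:
  5 -> 111110 (6 bits)
  12 -> 1111111111110 (13 bits)
  7 -> 11111110 (8 bits)
  10 -> 11111111110 (11 bits)
  12 -> 1111111111110 (13 bits)
Total length = 6 + 13 + 8 + 11 + 13 = 51 bits.

Unary([5, 12, 7, 10, 12]) = 111110111111111111011111110111111111101111111111110 (51 bits)


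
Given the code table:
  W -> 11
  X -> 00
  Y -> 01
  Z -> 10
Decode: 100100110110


Decoding:
10 -> Z
01 -> Y
00 -> X
11 -> W
01 -> Y
10 -> Z


Result: ZYXWYZ


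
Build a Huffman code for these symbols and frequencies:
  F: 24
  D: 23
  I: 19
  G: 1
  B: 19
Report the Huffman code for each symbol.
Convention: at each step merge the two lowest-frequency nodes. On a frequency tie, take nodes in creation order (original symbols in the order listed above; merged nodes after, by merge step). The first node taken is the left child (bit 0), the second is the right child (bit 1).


Huffman tree construction:
Step 1: Merge G(1) + I(19) = 20
Step 2: Merge B(19) + (G+I)(20) = 39
Step 3: Merge D(23) + F(24) = 47
Step 4: Merge (B+(G+I))(39) + (D+F)(47) = 86
Read each symbol's code off the tree from the root (left child = 0, right child = 1).

Codes:
  F: 11 (length 2)
  D: 10 (length 2)
  I: 011 (length 3)
  G: 010 (length 3)
  B: 00 (length 2)
Average code length: 192/86 = 2.2326 bits/symbol


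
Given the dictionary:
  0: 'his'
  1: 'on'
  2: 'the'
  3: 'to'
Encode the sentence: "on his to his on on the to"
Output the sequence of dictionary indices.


Look up each word in the dictionary:
  'on' -> 1
  'his' -> 0
  'to' -> 3
  'his' -> 0
  'on' -> 1
  'on' -> 1
  'the' -> 2
  'to' -> 3

Encoded: [1, 0, 3, 0, 1, 1, 2, 3]


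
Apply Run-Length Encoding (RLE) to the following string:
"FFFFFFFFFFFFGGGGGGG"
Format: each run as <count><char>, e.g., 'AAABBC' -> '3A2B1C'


Scanning runs left to right:
  i=0: run of 'F' x 12 -> '12F'
  i=12: run of 'G' x 7 -> '7G'

RLE = 12F7G


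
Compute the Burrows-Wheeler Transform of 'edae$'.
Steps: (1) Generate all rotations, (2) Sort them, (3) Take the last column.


Rotations (sorted):
  0: $edae -> last char: e
  1: ae$ed -> last char: d
  2: dae$e -> last char: e
  3: e$eda -> last char: a
  4: edae$ -> last char: $


BWT = edea$


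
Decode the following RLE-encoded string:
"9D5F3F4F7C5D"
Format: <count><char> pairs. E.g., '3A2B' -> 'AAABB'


Expanding each <count><char> pair:
  9D -> 'DDDDDDDDD'
  5F -> 'FFFFF'
  3F -> 'FFF'
  4F -> 'FFFF'
  7C -> 'CCCCCCC'
  5D -> 'DDDDD'

Decoded = DDDDDDDDDFFFFFFFFFFFFCCCCCCCDDDDD


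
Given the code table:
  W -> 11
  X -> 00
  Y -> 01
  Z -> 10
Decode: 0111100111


Decoding:
01 -> Y
11 -> W
10 -> Z
01 -> Y
11 -> W


Result: YWZYW


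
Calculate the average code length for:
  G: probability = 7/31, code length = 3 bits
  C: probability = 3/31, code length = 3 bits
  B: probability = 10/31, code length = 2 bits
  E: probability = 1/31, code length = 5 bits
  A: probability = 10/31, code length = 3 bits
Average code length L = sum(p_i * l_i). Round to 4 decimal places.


Weighted contributions p_i * l_i:
  G: (7/31) * 3 = 21/31
  C: (3/31) * 3 = 9/31
  B: (10/31) * 2 = 20/31
  E: (1/31) * 5 = 5/31
  A: (10/31) * 3 = 30/31
Sum = (21 + 9 + 20 + 5 + 30)/31 = 85/31

L = 85/31 = 2.7419 bits/symbol


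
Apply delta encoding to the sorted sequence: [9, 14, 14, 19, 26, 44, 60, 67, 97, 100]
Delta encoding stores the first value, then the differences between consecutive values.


First value: 9
Deltas:
  14 - 9 = 5
  14 - 14 = 0
  19 - 14 = 5
  26 - 19 = 7
  44 - 26 = 18
  60 - 44 = 16
  67 - 60 = 7
  97 - 67 = 30
  100 - 97 = 3


Delta encoded: [9, 5, 0, 5, 7, 18, 16, 7, 30, 3]


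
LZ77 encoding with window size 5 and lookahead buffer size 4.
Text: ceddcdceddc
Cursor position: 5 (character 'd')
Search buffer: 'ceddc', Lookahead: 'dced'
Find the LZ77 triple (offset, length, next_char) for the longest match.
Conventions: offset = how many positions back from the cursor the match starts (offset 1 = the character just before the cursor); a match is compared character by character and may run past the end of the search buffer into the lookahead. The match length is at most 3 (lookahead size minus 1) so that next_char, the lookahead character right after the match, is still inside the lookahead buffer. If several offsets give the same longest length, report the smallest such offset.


Try each offset into the search buffer:
  offset=1 (pos 4, char 'c'): match length 0
  offset=2 (pos 3, char 'd'): match length 2
  offset=3 (pos 2, char 'd'): match length 1
  offset=4 (pos 1, char 'e'): match length 0
  offset=5 (pos 0, char 'c'): match length 0
Longest match has length 2 at offset 2.
next_char = character at position 5 + 2 = 7 -> 'e'

Best match: offset=2, length=2 (matching 'dc' starting at position 3)
LZ77 triple: (2, 2, 'e')


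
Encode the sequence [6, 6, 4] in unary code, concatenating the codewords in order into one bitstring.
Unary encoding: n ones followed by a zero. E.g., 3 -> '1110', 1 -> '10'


Encode each number as n ones followed by a terminating 0:
  6 -> 1111110 (7 bits)
  6 -> 1111110 (7 bits)
  4 -> 11110 (5 bits)
Total length = 7 + 7 + 5 = 19 bits.

Unary([6, 6, 4]) = 1111110111111011110 (19 bits)


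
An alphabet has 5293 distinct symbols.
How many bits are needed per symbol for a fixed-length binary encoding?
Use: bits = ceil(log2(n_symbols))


log2(5293) = 12.3699
Bracket: 2^12 = 4096 < 5293 <= 2^13 = 8192
So ceil(log2(5293)) = 13

bits = ceil(log2(5293)) = ceil(12.3699) = 13 bits


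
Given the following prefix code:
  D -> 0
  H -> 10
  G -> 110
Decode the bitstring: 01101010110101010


Decoding step by step:
Bits 0 -> D
Bits 110 -> G
Bits 10 -> H
Bits 10 -> H
Bits 110 -> G
Bits 10 -> H
Bits 10 -> H
Bits 10 -> H


Decoded message: DGHHGHHH


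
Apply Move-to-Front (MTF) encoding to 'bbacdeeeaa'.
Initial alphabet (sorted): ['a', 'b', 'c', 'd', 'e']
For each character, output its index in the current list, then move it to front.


MTF encoding:
'b': index 1 in ['a', 'b', 'c', 'd', 'e'] -> ['b', 'a', 'c', 'd', 'e']
'b': index 0 in ['b', 'a', 'c', 'd', 'e'] -> ['b', 'a', 'c', 'd', 'e']
'a': index 1 in ['b', 'a', 'c', 'd', 'e'] -> ['a', 'b', 'c', 'd', 'e']
'c': index 2 in ['a', 'b', 'c', 'd', 'e'] -> ['c', 'a', 'b', 'd', 'e']
'd': index 3 in ['c', 'a', 'b', 'd', 'e'] -> ['d', 'c', 'a', 'b', 'e']
'e': index 4 in ['d', 'c', 'a', 'b', 'e'] -> ['e', 'd', 'c', 'a', 'b']
'e': index 0 in ['e', 'd', 'c', 'a', 'b'] -> ['e', 'd', 'c', 'a', 'b']
'e': index 0 in ['e', 'd', 'c', 'a', 'b'] -> ['e', 'd', 'c', 'a', 'b']
'a': index 3 in ['e', 'd', 'c', 'a', 'b'] -> ['a', 'e', 'd', 'c', 'b']
'a': index 0 in ['a', 'e', 'd', 'c', 'b'] -> ['a', 'e', 'd', 'c', 'b']


Output: [1, 0, 1, 2, 3, 4, 0, 0, 3, 0]


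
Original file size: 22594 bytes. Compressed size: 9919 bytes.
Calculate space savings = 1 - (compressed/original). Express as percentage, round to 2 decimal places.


ratio = compressed/original = 9919/22594 = 0.43901
savings = 1 - ratio = 1 - 0.43901 = 0.56099
as a percentage: 0.56099 * 100 = 56.1%

Space savings = 1 - 9919/22594 = 56.1%


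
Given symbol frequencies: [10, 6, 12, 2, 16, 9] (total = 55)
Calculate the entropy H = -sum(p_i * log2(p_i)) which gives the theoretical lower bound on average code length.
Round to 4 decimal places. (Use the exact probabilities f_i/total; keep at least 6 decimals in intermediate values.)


Per-symbol terms -p_i * log2(p_i) with p_i = f_i/55:
  p = 10/55 = 0.181818: log2(p) = -2.459432, -p*log2(p) = 0.447169
  p = 6/55 = 0.109091: log2(p) = -3.196397, -p*log2(p) = 0.348698
  p = 12/55 = 0.218182: log2(p) = -2.196397, -p*log2(p) = 0.479214
  p = 2/55 = 0.036364: log2(p) = -4.781360, -p*log2(p) = 0.173868
  p = 16/55 = 0.290909: log2(p) = -1.781360, -p*log2(p) = 0.518214
  p = 9/55 = 0.163636: log2(p) = -2.611435, -p*log2(p) = 0.427326
H = 0.447169 + 0.348698 + 0.479214 + 0.173868 + 0.518214 + 0.427326 = 2.394489

H = 2.3945 bits/symbol


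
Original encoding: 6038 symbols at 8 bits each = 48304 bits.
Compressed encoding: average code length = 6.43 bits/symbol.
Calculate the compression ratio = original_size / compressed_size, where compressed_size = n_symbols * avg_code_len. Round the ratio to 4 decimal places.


original_size = n_symbols * orig_bits = 6038 * 8 = 48304 bits
compressed_size = n_symbols * avg_code_len = 6038 * 6.43 = 38824.34 bits
ratio = original_size / compressed_size = 48304 / 38824.34 = 1.2442

Compression ratio = 1.2442


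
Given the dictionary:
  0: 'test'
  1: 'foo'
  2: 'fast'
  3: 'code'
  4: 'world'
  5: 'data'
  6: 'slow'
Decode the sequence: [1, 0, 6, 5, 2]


Look up each index in the dictionary:
  1 -> 'foo'
  0 -> 'test'
  6 -> 'slow'
  5 -> 'data'
  2 -> 'fast'

Decoded: "foo test slow data fast"


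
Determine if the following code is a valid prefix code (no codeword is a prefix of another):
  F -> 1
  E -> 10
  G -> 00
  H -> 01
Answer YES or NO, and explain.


Checking each pair (does one codeword prefix another?):
  F='1' vs E='10': prefix -- VIOLATION

NO -- this is NOT a valid prefix code. F (1) is a prefix of E (10).


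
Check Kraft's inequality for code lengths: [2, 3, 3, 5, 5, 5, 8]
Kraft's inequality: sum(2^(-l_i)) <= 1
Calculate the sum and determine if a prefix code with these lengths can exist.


Sum = 2^(-2) + 2^(-3) + 2^(-3) + 2^(-5) + 2^(-5) + 2^(-5) + 2^(-8)
    = 0.25 + 0.125 + 0.125 + 0.03125 + 0.03125 + 0.03125 + 0.00390625
    = 153/256 = 0.59765625
Since 0.59765625 <= 1, Kraft's inequality IS satisfied.
A prefix code with these lengths CAN exist.

Kraft sum = 0.59765625. Satisfied.


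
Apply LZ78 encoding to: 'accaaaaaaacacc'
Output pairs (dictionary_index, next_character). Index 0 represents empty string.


LZ78 encoding steps:
Dictionary: {0: ''}
Step 1: w='' (idx 0), next='a' -> output (0, 'a'), add 'a' as idx 1
Step 2: w='' (idx 0), next='c' -> output (0, 'c'), add 'c' as idx 2
Step 3: w='c' (idx 2), next='a' -> output (2, 'a'), add 'ca' as idx 3
Step 4: w='a' (idx 1), next='a' -> output (1, 'a'), add 'aa' as idx 4
Step 5: w='aa' (idx 4), next='a' -> output (4, 'a'), add 'aaa' as idx 5
Step 6: w='a' (idx 1), next='c' -> output (1, 'c'), add 'ac' as idx 6
Step 7: w='ac' (idx 6), next='c' -> output (6, 'c'), add 'acc' as idx 7


Encoded: [(0, 'a'), (0, 'c'), (2, 'a'), (1, 'a'), (4, 'a'), (1, 'c'), (6, 'c')]


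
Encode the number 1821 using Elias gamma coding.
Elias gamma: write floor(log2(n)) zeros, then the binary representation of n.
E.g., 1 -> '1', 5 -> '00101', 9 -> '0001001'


num_bits = floor(log2(1821)) + 1 = 11
leading_zeros = num_bits - 1 = 10
binary(1821) = 11100011101

Elias gamma(1821) = '0000000000' + '11100011101' = 000000000011100011101 (21 bits)


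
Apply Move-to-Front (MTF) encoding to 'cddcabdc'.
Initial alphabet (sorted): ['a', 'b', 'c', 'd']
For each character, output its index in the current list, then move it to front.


MTF encoding:
'c': index 2 in ['a', 'b', 'c', 'd'] -> ['c', 'a', 'b', 'd']
'd': index 3 in ['c', 'a', 'b', 'd'] -> ['d', 'c', 'a', 'b']
'd': index 0 in ['d', 'c', 'a', 'b'] -> ['d', 'c', 'a', 'b']
'c': index 1 in ['d', 'c', 'a', 'b'] -> ['c', 'd', 'a', 'b']
'a': index 2 in ['c', 'd', 'a', 'b'] -> ['a', 'c', 'd', 'b']
'b': index 3 in ['a', 'c', 'd', 'b'] -> ['b', 'a', 'c', 'd']
'd': index 3 in ['b', 'a', 'c', 'd'] -> ['d', 'b', 'a', 'c']
'c': index 3 in ['d', 'b', 'a', 'c'] -> ['c', 'd', 'b', 'a']


Output: [2, 3, 0, 1, 2, 3, 3, 3]


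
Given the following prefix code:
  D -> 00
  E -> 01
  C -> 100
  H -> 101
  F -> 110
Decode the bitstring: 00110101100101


Decoding step by step:
Bits 00 -> D
Bits 110 -> F
Bits 101 -> H
Bits 100 -> C
Bits 101 -> H


Decoded message: DFHCH


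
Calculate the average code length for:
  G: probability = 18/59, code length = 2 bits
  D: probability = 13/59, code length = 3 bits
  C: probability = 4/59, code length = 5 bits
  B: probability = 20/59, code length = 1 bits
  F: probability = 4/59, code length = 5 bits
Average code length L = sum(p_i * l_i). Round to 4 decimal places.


Weighted contributions p_i * l_i:
  G: (18/59) * 2 = 36/59
  D: (13/59) * 3 = 39/59
  C: (4/59) * 5 = 20/59
  B: (20/59) * 1 = 20/59
  F: (4/59) * 5 = 20/59
Sum = (36 + 39 + 20 + 20 + 20)/59 = 135/59

L = 135/59 = 2.2881 bits/symbol
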